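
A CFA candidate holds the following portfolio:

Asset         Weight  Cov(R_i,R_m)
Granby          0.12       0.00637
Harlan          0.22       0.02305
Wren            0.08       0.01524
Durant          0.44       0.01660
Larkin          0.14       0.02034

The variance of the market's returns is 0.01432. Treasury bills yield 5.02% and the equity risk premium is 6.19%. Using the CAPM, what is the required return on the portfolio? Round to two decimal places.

12.46%

β_Granby = 0.00637 / 0.01432 = 0.4448
β_Harlan = 0.02305 / 0.01432 = 1.6096
β_Wren = 0.01524 / 0.01432 = 1.0642
β_Durant = 0.01660 / 0.01432 = 1.1592
β_Larkin = 0.02034 / 0.01432 = 1.4204
β_P = Σ w_i β_i = 0.12×0.4448 + 0.22×1.6096 + 0.08×1.0642 + 0.44×1.1592 + 0.14×1.4204 = 1.2015
E(R_P) = R_f + β_P × MRP = 5.02% + 1.2015 × 6.19% = 12.46%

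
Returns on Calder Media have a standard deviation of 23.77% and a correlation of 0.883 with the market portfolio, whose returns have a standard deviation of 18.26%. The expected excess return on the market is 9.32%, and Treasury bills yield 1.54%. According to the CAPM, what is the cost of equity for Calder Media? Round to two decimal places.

β = ρ × σ_i / σ_m = 0.883 × 23.77% / 18.26% = 1.1494
E(R) = 1.54% + 1.1494 × 9.32% = 12.25%

12.25%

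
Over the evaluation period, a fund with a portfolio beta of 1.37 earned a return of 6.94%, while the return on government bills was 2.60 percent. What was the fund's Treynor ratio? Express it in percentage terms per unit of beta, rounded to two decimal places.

3.17%

Treynor = (R_P − R_f) / β_P = (6.94% − 2.60%) / 1.3700 = 4.34% / 1.3700 = 3.17%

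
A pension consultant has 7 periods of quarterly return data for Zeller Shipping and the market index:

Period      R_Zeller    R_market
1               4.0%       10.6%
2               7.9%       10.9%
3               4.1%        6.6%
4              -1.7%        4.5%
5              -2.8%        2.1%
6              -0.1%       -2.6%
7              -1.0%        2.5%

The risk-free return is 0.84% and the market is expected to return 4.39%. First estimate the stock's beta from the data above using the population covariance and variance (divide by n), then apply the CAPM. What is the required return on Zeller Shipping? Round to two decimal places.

3.06%

Mean R_i = (4.0 + 7.9 + 4.1 − 1.7 − 2.8 − 0.1 − 1.0) / 7 = 1.4857%
Mean R_m = (10.6 + 10.9 + 6.6 + 4.5 + 2.1 − 2.6 + 2.5) / 7 = 4.9429%
Σ(R_i − R̄_i)(R_m − R̄_m) = 88.3943  ⇒  Cov = 88.3943 / 7 = 12.6278
Σ(R_m − R̄_m)² = 141.3771  ⇒  Var(R_m) = 141.3771 / 7 = 20.1967
β = Cov / Var(R_m) = 12.6278 / 20.1967 = 0.6252
MRP = 4.39% − 0.84% = 3.55%
E(R) = R_f + β × MRP = 0.84% + 0.6252 × 3.55% = 3.06%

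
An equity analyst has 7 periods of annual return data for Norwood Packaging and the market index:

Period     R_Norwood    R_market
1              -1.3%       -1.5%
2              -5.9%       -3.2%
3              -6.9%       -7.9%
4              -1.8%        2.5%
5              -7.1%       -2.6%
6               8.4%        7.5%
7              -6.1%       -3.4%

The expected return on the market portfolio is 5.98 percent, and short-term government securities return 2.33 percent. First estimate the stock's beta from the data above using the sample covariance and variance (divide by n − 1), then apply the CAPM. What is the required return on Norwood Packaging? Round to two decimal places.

Mean R_i = (-1.3 − 5.9 − 6.9 − 1.8 − 7.1 + 8.4 − 6.1) / 7 = -2.9571%
Mean R_m = (-1.5 − 3.2 − 7.9 + 2.5 − 2.6 + 7.5 − 3.4) / 7 = -1.2286%
Σ(R_i − R̄_i)(R_m − R̄_m) = 147.6086  ⇒  Cov = 147.6086 / 6 = 24.6014
Σ(R_m − R̄_m)² = 145.1543  ⇒  Var(R_m) = 145.1543 / 6 = 24.1924
β = Cov / Var(R_m) = 24.6014 / 24.1924 = 1.0169
MRP = 5.98% − 2.33% = 3.65%
E(R) = R_f + β × MRP = 2.33% + 1.0169 × 3.65% = 6.04%

6.04%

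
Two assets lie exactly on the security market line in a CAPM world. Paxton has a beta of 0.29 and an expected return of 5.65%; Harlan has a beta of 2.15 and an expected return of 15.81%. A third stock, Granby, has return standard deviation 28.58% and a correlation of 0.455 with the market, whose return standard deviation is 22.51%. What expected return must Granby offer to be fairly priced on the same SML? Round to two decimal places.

MRP = (15.81% − 5.65%) / (2.15 − 0.29) = 5.4624%
R_f = 5.65% − 0.29 × 5.4624% = 4.0659%
β_Granby = ρ·σ_i/σ_m = 0.455 × 28.58 / 22.51 = 0.5777
E(R_Granby) = R_f + β × MRP = 4.0659% + 0.5777 × 5.4624% = 7.22%

7.22%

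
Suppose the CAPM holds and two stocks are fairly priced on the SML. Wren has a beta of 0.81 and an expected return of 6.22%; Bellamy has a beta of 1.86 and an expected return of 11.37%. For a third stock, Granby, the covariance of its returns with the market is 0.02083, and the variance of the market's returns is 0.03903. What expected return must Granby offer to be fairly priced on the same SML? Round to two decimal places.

4.86%

MRP = (11.37% − 6.22%) / (1.86 − 0.81) = 4.9048%
R_f = 6.22% − 0.81 × 4.9048% = 2.2471%
β_Granby = Cov / Var(R_m) = 0.02083 / 0.03903 = 0.5337
E(R_Granby) = R_f + β × MRP = 2.2471% + 0.5337 × 4.9048% = 4.86%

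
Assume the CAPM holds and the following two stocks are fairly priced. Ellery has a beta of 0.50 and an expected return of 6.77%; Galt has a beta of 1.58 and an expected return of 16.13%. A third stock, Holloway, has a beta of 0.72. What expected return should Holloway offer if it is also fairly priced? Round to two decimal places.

8.68%

MRP (SML slope) = (16.13% − 6.77%) / (1.58 − 0.50) = 9.36% / 1.08 = 8.6667%
R_f (intercept) = 6.77% − 0.50 × 8.6667% = 2.4367%
E(R_Holloway) = R_f + β × MRP = 2.4367% + 0.72 × 8.6667% = 8.68%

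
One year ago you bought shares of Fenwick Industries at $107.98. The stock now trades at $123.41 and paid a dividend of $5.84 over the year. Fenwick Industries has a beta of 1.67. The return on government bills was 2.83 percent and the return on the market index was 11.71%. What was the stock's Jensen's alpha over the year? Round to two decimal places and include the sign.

Realised HPR = (P1 + D1 − P0) / P0 = (123.41 + 5.84 − 107.98) / 107.98 = 21.27 / 107.98 = 19.6981%
MRP = 11.71% − 2.83% = 8.88%
CAPM required = R_f + β·MRP = 2.83% + 1.67 × 8.88% = 17.6596%
α = realised − required = 19.6981% − 17.6596% = +2.04%

+2.04%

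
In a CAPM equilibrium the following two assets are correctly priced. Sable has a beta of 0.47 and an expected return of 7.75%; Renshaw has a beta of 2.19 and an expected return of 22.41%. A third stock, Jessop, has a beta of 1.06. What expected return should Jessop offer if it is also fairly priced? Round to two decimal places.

12.78%

MRP (SML slope) = (22.41% − 7.75%) / (2.19 − 0.47) = 14.66% / 1.72 = 8.5233%
R_f (intercept) = 7.75% − 0.47 × 8.5233% = 3.7440%
E(R_Jessop) = R_f + β × MRP = 3.7440% + 1.06 × 8.5233% = 12.78%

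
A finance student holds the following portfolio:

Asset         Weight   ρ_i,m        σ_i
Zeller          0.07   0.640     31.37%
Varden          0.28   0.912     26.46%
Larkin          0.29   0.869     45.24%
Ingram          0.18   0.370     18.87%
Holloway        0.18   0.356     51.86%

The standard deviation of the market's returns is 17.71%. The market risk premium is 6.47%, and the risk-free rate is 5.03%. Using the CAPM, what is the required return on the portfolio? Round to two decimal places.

13.85%

β_Zeller = 0.640 × 31.37% / 17.71% = 1.1336
β_Varden = 0.912 × 26.46% / 17.71% = 1.3626
β_Larkin = 0.869 × 45.24% / 17.71% = 2.2199
β_Ingram = 0.370 × 18.87% / 17.71% = 0.3942
β_Holloway = 0.356 × 51.86% / 17.71% = 1.0425
β_P = Σ w_i β_i = 0.07×1.1336 + 0.28×1.3626 + 0.29×2.2199 + 0.18×0.3942 + 0.18×1.0425 = 1.3633
E(R_P) = R_f + β_P × MRP = 5.03% + 1.3633 × 6.47% = 13.85%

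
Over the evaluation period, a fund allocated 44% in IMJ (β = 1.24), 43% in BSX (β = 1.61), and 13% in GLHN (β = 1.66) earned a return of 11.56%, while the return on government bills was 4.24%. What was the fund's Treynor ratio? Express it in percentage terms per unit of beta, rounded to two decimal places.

5.04%

β_P = 0.44×1.24 + 0.43×1.61 + 0.13×1.66 = 1.4537
Treynor = (R_P − R_f) / β_P = (11.56% − 4.24%) / 1.4537 = 7.32% / 1.4537 = 5.04%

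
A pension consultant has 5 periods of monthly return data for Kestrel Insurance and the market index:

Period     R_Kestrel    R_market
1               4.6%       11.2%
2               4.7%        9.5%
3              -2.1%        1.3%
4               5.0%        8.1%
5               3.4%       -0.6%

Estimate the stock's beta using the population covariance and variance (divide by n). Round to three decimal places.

Mean R_i = (4.6 + 4.7 − 2.1 + 5.0 + 3.4) / 5 = 3.1200%
Mean R_m = (11.2 + 9.5 + 1.3 + 8.1 − 0.6) / 5 = 5.9000%
Σ(R_i − R̄_i)(R_m − R̄_m) = 39.8600  ⇒  Cov = 39.8600 / 5 = 7.9720
Σ(R_m − R̄_m)² = 109.3000  ⇒  Var(R_m) = 109.3000 / 5 = 21.8600
β = Cov / Var(R_m) = 7.9720 / 21.8600 = 0.3647

0.365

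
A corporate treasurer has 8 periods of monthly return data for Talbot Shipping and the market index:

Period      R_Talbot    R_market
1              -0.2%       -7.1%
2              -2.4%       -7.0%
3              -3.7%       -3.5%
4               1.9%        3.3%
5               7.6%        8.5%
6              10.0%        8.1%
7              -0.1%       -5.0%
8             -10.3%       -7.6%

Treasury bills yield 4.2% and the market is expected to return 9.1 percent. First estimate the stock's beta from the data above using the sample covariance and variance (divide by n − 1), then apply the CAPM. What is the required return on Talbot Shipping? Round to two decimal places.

8.14%

Mean R_i = (-0.2 − 2.4 − 3.7 + 1.9 + 7.6 + 10.0 − 0.1 − 10.3) / 8 = 0.3500%
Mean R_m = (-7.1 − 7.0 − 3.5 + 3.3 + 8.5 + 8.1 − 5.0 − 7.6) / 8 = -1.2875%
Σ(R_i − R̄_i)(R_m − R̄_m) = 265.4250  ⇒  Cov = 265.4250 / 7 = 37.9179
Σ(R_m − R̄_m)² = 329.9088  ⇒  Var(R_m) = 329.9088 / 7 = 47.1298
β = Cov / Var(R_m) = 37.9179 / 47.1298 = 0.8045
MRP = 9.1% − 4.2% = 4.90%
E(R) = R_f + β × MRP = 4.2% + 0.8045 × 4.9% = 8.14%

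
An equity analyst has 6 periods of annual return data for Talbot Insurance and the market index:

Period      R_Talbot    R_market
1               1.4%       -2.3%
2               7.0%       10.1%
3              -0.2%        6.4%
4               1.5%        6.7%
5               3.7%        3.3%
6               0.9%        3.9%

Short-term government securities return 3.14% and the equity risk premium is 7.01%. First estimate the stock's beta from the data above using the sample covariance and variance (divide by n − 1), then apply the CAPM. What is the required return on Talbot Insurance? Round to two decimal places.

5.14%

Mean R_i = (1.4 + 7.0 − 0.2 + 1.5 + 3.7 + 0.9) / 6 = 2.3833%
Mean R_m = (-2.3 + 10.1 + 6.4 + 6.7 + 3.3 + 3.9) / 6 = 4.6833%
Σ(R_i − R̄_i)(R_m − R̄_m) = 24.9983  ⇒  Cov = 24.9983 / 5 = 4.9997
Σ(R_m − R̄_m)² = 87.6483  ⇒  Var(R_m) = 87.6483 / 5 = 17.5297
β = Cov / Var(R_m) = 4.9997 / 17.5297 = 0.2852
E(R) = R_f + β × MRP = 3.14% + 0.2852 × 7.01% = 5.14%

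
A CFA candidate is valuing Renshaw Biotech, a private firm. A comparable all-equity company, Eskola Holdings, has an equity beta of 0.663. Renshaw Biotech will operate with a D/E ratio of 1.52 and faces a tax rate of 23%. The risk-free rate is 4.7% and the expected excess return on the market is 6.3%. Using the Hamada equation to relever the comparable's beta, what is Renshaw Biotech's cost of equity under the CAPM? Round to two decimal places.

β_L = β_U × [1 + (1 − t)(D/E)] = 0.663 × [1 + (1 − 0.23) × 1.52]
    = 0.663 × [1 + 0.77 × 1.52] = 0.663 × 2.1704 = 1.4390
E(R) = R_f + β_L × MRP = 4.7% + 1.4390 × 6.3% = 13.77%

13.77%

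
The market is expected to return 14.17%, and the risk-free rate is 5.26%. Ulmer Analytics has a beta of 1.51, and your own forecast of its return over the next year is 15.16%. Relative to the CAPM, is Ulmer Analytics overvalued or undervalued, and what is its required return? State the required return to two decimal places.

Overvalued; required return 18.71%

MRP = 14.17% − 5.26% = 8.91%
Required return = R_f + β·MRP = 5.26% + 1.51 × 8.91% = 18.71%
Forecast 15.16% < required 18.71% → the stock plots below the SML → overvalued.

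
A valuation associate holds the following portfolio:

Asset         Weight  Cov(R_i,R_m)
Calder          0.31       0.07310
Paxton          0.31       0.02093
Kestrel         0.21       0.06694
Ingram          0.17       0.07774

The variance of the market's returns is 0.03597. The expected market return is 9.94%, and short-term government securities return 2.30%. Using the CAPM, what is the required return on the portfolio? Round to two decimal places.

β_Calder = 0.07310 / 0.03597 = 2.0322
β_Paxton = 0.02093 / 0.03597 = 0.5819
β_Kestrel = 0.06694 / 0.03597 = 1.8610
β_Ingram = 0.07774 / 0.03597 = 2.1612
β_P = Σ w_i β_i = 0.31×2.0322 + 0.31×0.5819 + 0.21×1.8610 + 0.17×2.1612 = 1.5686
MRP = 9.94% − 2.30% = 7.64%
E(R_P) = R_f + β_P × MRP = 2.30% + 1.5686 × 7.64% = 14.28%

14.28%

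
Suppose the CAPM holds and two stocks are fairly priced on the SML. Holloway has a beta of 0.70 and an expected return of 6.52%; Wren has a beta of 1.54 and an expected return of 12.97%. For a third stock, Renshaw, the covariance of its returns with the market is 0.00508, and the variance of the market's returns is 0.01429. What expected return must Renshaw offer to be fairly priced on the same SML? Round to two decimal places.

3.87%

MRP = (12.97% − 6.52%) / (1.54 − 0.70) = 7.6786%
R_f = 6.52% − 0.70 × 7.6786% = 1.1450%
β_Renshaw = Cov / Var(R_m) = 0.00508 / 0.01429 = 0.3555
E(R_Renshaw) = R_f + β × MRP = 1.1450% + 0.3555 × 7.6786% = 3.87%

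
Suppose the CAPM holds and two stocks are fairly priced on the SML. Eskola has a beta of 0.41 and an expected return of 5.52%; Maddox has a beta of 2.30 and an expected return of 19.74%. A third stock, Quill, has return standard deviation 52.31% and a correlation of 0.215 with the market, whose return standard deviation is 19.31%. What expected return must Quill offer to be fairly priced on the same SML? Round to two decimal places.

MRP = (19.74% − 5.52%) / (2.30 − 0.41) = 7.5238%
R_f = 5.52% − 0.41 × 7.5238% = 2.4352%
β_Quill = ρ·σ_i/σ_m = 0.215 × 52.31 / 19.31 = 0.5824
E(R_Quill) = R_f + β × MRP = 2.4352% + 0.5824 × 7.5238% = 6.82%

6.82%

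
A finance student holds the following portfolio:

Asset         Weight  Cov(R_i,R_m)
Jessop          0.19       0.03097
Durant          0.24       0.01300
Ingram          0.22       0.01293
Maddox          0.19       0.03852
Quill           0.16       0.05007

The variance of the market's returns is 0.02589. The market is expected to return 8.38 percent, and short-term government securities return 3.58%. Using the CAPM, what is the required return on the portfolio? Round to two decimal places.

β_Jessop = 0.03097 / 0.02589 = 1.1962
β_Durant = 0.01300 / 0.02589 = 0.5021
β_Ingram = 0.01293 / 0.02589 = 0.4994
β_Maddox = 0.03852 / 0.02589 = 1.4878
β_Quill = 0.05007 / 0.02589 = 1.9340
β_P = Σ w_i β_i = 0.19×1.1962 + 0.24×0.5021 + 0.22×0.4994 + 0.19×1.4878 + 0.16×1.9340 = 1.0498
MRP = 8.38% − 3.58% = 4.80%
E(R_P) = R_f + β_P × MRP = 3.58% + 1.0498 × 4.80% = 8.62%

8.62%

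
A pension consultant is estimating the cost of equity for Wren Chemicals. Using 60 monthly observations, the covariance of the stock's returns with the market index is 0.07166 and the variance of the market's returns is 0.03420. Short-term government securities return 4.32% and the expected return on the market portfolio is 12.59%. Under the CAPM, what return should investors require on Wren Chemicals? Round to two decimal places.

21.65%

β = Cov(R_i, R_m) / Var(R_m) = 0.07166 / 0.03420 = 2.0953
MRP = 12.59% − 4.32% = 8.27%
E(R) = R_f + β × MRP = 4.32% + 2.0953 × 8.27% = 21.65%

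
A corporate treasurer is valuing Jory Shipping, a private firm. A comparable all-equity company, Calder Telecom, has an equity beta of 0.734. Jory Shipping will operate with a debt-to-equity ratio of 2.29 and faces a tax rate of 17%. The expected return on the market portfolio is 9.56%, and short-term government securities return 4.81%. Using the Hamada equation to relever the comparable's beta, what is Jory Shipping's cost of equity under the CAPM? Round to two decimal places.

β_L = β_U × [1 + (1 − t)(D/E)] = 0.734 × [1 + (1 − 0.17) × 2.29]
    = 0.734 × [1 + 0.83 × 2.29] = 0.734 × 2.9007 = 2.1291
MRP = 9.56% − 4.81% = 4.75%
E(R) = R_f + β_L × MRP = 4.81% + 2.1291 × 4.75% = 14.92%

14.92%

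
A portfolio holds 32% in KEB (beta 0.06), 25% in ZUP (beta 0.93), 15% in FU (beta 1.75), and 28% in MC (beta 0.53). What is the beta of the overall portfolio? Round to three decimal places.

0.663

β_P = Σ w_i β_i = 0.32×0.06 + 0.25×0.93 + 0.15×1.75 + 0.28×0.53 = 0.6626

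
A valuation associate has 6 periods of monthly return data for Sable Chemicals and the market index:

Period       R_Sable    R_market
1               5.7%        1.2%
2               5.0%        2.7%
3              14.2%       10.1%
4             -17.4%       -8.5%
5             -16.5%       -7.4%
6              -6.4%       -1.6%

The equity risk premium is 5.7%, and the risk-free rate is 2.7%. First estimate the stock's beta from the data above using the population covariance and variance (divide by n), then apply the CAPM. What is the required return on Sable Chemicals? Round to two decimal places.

13.11%

Mean R_i = (5.7 + 5.0 + 14.2 − 17.4 − 16.5 − 6.4) / 6 = -2.5667%
Mean R_m = (1.2 + 2.7 + 10.1 − 8.5 − 7.4 − 1.6) / 6 = -0.5833%
Σ(R_i − R̄_i)(R_m − R̄_m) = 435.0167  ⇒  Cov = 435.0167 / 6 = 72.5028
Σ(R_m − R̄_m)² = 238.2683  ⇒  Var(R_m) = 238.2683 / 6 = 39.7114
β = Cov / Var(R_m) = 72.5028 / 39.7114 = 1.8257
E(R) = R_f + β × MRP = 2.7% + 1.8257 × 5.7% = 13.11%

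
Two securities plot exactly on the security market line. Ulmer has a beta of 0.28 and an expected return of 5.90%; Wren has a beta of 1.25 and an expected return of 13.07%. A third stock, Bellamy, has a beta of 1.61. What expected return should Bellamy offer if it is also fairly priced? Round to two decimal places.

MRP (SML slope) = (13.07% − 5.90%) / (1.25 − 0.28) = 7.17% / 0.97 = 7.3918%
R_f (intercept) = 5.90% − 0.28 × 7.3918% = 3.8303%
E(R_Bellamy) = R_f + β × MRP = 3.8303% + 1.61 × 7.3918% = 15.73%

15.73%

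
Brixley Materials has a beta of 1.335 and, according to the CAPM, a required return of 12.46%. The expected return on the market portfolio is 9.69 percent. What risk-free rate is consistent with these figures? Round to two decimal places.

1.42%

E(R) = R_f + β(E(R_m) − R_f) = R_f(1 − β) + β·E(R_m)
12.46% = R_f × (1 − 1.335) + 1.335 × 9.69%
12.46% = R_f × -0.335 + 12.93615%
R_f = (12.46% − 12.93615%) / -0.335 = 1.42%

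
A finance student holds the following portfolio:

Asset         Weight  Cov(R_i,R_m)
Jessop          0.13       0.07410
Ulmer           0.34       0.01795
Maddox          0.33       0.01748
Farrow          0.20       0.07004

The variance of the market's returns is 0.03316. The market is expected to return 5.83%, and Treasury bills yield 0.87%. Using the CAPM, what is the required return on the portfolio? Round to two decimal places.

β_Jessop = 0.07410 / 0.03316 = 2.2346
β_Ulmer = 0.01795 / 0.03316 = 0.5413
β_Maddox = 0.01748 / 0.03316 = 0.5271
β_Farrow = 0.07004 / 0.03316 = 2.1122
β_P = Σ w_i β_i = 0.13×2.2346 + 0.34×0.5413 + 0.33×0.5271 + 0.20×2.1122 = 1.0709
MRP = 5.83% − 0.87% = 4.96%
E(R_P) = R_f + β_P × MRP = 0.87% + 1.0709 × 4.96% = 6.18%

6.18%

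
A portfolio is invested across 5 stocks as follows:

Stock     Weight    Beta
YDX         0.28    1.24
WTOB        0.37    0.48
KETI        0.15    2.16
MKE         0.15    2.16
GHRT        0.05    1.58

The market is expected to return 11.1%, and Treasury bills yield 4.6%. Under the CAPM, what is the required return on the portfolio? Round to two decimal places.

12.74%

β_P = Σ w_i β_i = 0.28×1.24 + 0.37×0.48 + 0.15×2.16 + 0.15×2.16 + 0.05×1.58 = 1.2518
MRP = 11.1% − 4.6% = 6.50%
E(R_P) = R_f + β_P × MRP = 4.6% + 1.2518 × 6.5% = 12.74%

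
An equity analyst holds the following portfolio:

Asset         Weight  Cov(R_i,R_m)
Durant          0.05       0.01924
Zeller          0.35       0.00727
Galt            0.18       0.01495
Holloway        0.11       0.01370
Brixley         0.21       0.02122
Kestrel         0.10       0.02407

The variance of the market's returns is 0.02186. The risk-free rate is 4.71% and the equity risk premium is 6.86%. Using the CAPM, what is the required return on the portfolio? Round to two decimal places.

β_Durant = 0.01924 / 0.02186 = 0.8801
β_Zeller = 0.00727 / 0.02186 = 0.3326
β_Galt = 0.01495 / 0.02186 = 0.6839
β_Holloway = 0.01370 / 0.02186 = 0.6267
β_Brixley = 0.02122 / 0.02186 = 0.9707
β_Kestrel = 0.02407 / 0.02186 = 1.1011
β_P = Σ w_i β_i = 0.05×0.8801 + 0.35×0.3326 + 0.18×0.6839 + 0.11×0.6267 + 0.21×0.9707 + 0.10×1.1011 = 0.6664
E(R_P) = R_f + β_P × MRP = 4.71% + 0.6664 × 6.86% = 9.28%

9.28%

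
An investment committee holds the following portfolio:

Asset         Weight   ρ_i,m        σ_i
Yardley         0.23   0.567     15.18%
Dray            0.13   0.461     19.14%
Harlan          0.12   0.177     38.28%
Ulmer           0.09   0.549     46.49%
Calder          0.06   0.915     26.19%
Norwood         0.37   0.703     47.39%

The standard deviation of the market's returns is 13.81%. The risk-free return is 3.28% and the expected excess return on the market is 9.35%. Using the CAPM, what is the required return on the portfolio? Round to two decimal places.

β_Yardley = 0.567 × 15.18% / 13.81% = 0.6232
β_Dray = 0.461 × 19.14% / 13.81% = 0.6389
β_Harlan = 0.177 × 38.28% / 13.81% = 0.4906
β_Ulmer = 0.549 × 46.49% / 13.81% = 1.8482
β_Calder = 0.915 × 26.19% / 13.81% = 1.7353
β_Norwood = 0.703 × 47.39% / 13.81% = 2.4124
β_P = Σ w_i β_i = 0.23×0.6232 + 0.13×0.6389 + 0.12×0.4906 + 0.09×1.8482 + 0.06×1.7353 + 0.37×2.4124 = 1.4483
E(R_P) = R_f + β_P × MRP = 3.28% + 1.4483 × 9.35% = 16.82%

16.82%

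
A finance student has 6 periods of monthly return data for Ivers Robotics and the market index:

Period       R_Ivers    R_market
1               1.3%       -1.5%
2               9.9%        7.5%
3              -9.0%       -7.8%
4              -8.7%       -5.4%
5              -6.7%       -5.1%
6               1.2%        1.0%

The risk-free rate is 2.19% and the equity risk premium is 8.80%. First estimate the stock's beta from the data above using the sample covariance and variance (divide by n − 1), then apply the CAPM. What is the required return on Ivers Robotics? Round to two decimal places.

Mean R_i = (1.3 + 9.9 − 9.0 − 8.7 − 6.7 + 1.2) / 6 = -2.0000%
Mean R_m = (-1.5 + 7.5 − 7.8 − 5.4 − 5.1 + 1.0) / 6 = -1.8833%
Σ(R_i − R̄_i)(R_m − R̄_m) = 202.2500  ⇒  Cov = 202.2500 / 5 = 40.4500
Σ(R_m − R̄_m)² = 154.2283  ⇒  Var(R_m) = 154.2283 / 5 = 30.8457
β = Cov / Var(R_m) = 40.4500 / 30.8457 = 1.3114
E(R) = R_f + β × MRP = 2.19% + 1.3114 × 8.80% = 13.73%

13.73%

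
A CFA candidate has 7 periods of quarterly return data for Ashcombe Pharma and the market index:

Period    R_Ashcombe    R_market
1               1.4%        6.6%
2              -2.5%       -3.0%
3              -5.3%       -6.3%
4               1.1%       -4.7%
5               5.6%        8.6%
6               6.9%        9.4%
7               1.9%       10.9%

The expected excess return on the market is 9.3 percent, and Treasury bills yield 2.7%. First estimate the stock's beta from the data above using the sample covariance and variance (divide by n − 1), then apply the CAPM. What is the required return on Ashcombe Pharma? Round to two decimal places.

Mean R_i = (1.4 − 2.5 − 5.3 + 1.1 + 5.6 + 6.9 + 1.9) / 7 = 1.3000%
Mean R_m = (6.6 − 3.0 − 6.3 − 4.7 + 8.6 + 9.4 + 10.9) / 7 = 3.0714%
Σ(R_i − R̄_i)(R_m − R̄_m) = 150.7400  ⇒  Cov = 150.7400 / 6 = 25.1233
Σ(R_m − R̄_m)² = 329.4343  ⇒  Var(R_m) = 329.4343 / 6 = 54.9057
β = Cov / Var(R_m) = 25.1233 / 54.9057 = 0.4576
E(R) = R_f + β × MRP = 2.7% + 0.4576 × 9.3% = 6.96%

6.96%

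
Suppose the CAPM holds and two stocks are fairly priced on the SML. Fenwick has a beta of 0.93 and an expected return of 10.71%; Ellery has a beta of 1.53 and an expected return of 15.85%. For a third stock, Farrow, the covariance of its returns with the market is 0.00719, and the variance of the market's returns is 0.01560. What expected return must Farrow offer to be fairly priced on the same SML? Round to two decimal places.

6.69%

MRP = (15.85% − 10.71%) / (1.53 − 0.93) = 8.5667%
R_f = 10.71% − 0.93 × 8.5667% = 2.7430%
β_Farrow = Cov / Var(R_m) = 0.00719 / 0.01560 = 0.4609
E(R_Farrow) = R_f + β × MRP = 2.7430% + 0.4609 × 8.5667% = 6.69%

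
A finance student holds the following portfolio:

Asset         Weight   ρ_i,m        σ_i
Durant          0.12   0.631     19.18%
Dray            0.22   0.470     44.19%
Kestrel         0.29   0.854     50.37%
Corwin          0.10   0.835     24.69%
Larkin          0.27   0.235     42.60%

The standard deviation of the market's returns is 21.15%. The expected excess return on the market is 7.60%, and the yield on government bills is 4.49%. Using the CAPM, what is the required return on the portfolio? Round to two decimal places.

β_Durant = 0.631 × 19.18% / 21.15% = 0.5722
β_Dray = 0.470 × 44.19% / 21.15% = 0.9820
β_Kestrel = 0.854 × 50.37% / 21.15% = 2.0339
β_Corwin = 0.835 × 24.69% / 21.15% = 0.9748
β_Larkin = 0.235 × 42.60% / 21.15% = 0.4733
β_P = Σ w_i β_i = 0.12×0.5722 + 0.22×0.9820 + 0.29×2.0339 + 0.10×0.9748 + 0.27×0.4733 = 1.0998
E(R_P) = R_f + β_P × MRP = 4.49% + 1.0998 × 7.60% = 12.85%

12.85%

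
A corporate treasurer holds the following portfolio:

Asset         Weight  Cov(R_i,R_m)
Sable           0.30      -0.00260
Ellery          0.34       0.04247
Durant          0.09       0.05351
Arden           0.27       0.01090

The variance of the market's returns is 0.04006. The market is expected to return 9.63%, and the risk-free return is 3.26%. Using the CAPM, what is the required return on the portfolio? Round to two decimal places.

β_Sable = -0.00260 / 0.04006 = -0.0649
β_Ellery = 0.04247 / 0.04006 = 1.0602
β_Durant = 0.05351 / 0.04006 = 1.3357
β_Arden = 0.01090 / 0.04006 = 0.2721
β_P = Σ w_i β_i = 0.30×-0.0649 + 0.34×1.0602 + 0.09×1.3357 + 0.27×0.2721 = 0.5347
MRP = 9.63% − 3.26% = 6.37%
E(R_P) = R_f + β_P × MRP = 3.26% + 0.5347 × 6.37% = 6.67%

6.67%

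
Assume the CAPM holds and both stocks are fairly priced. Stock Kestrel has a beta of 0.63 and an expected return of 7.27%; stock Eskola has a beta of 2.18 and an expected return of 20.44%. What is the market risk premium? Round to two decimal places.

8.50%

Both satisfy E(R) = R_f + β·MRP, so the slope of the SML is
MRP = (20.44% − 7.27%) / (2.18 − 0.63) = 13.17% / 1.55 = 8.4968%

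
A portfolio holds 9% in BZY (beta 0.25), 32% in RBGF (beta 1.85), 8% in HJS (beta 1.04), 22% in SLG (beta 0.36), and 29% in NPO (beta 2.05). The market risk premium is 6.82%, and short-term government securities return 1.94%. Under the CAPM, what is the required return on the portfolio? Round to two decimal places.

β_P = Σ w_i β_i = 0.09×0.25 + 0.32×1.85 + 0.08×1.04 + 0.22×0.36 + 0.29×2.05 = 1.3714
E(R_P) = R_f + β_P × MRP = 1.94% + 1.3714 × 6.82% = 11.29%

11.29%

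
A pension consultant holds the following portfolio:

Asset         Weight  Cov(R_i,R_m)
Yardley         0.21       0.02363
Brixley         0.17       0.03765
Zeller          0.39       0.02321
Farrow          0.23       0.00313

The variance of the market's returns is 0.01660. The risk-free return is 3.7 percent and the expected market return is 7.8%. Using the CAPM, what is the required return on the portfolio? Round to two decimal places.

8.92%

β_Yardley = 0.02363 / 0.01660 = 1.4235
β_Brixley = 0.03765 / 0.01660 = 2.2681
β_Zeller = 0.02321 / 0.01660 = 1.3982
β_Farrow = 0.00313 / 0.01660 = 0.1886
β_P = Σ w_i β_i = 0.21×1.4235 + 0.17×2.2681 + 0.39×1.3982 + 0.23×0.1886 = 1.2732
MRP = 7.8% − 3.7% = 4.10%
E(R_P) = R_f + β_P × MRP = 3.7% + 1.2732 × 4.1% = 8.92%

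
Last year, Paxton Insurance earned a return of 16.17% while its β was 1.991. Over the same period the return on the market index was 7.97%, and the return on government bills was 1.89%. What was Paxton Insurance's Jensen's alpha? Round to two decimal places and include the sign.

+2.17%

Market excess return = 7.97% − 1.89% = 6.08%
CAPM benchmark = R_f + β(R_m − R_f) = 1.89% + 1.991 × 6.08% = 13.99528%
α = actual − benchmark = 16.17% − 13.99528% = +2.17%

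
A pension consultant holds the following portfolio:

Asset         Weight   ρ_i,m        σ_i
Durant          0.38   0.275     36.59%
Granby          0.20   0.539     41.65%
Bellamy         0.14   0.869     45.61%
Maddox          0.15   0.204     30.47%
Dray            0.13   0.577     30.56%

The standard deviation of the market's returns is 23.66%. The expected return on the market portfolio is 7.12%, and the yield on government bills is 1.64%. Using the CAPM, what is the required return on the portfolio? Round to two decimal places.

β_Durant = 0.275 × 36.59% / 23.66% = 0.4253
β_Granby = 0.539 × 41.65% / 23.66% = 0.9488
β_Bellamy = 0.869 × 45.61% / 23.66% = 1.6752
β_Maddox = 0.204 × 30.47% / 23.66% = 0.2627
β_Dray = 0.577 × 30.56% / 23.66% = 0.7453
β_P = Σ w_i β_i = 0.38×0.4253 + 0.20×0.9488 + 0.14×1.6752 + 0.15×0.2627 + 0.13×0.7453 = 0.7222
MRP = 7.12% − 1.64% = 5.48%
E(R_P) = R_f + β_P × MRP = 1.64% + 0.7222 × 5.48% = 5.60%

5.60%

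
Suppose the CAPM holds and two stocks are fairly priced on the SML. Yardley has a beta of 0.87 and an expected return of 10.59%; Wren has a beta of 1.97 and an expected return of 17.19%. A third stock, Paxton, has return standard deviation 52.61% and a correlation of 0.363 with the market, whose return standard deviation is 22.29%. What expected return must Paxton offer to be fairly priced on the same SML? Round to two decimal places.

10.51%

MRP = (17.19% − 10.59%) / (1.97 − 0.87) = 6.0000%
R_f = 10.59% − 0.87 × 6.0000% = 5.3700%
β_Paxton = ρ·σ_i/σ_m = 0.363 × 52.61 / 22.29 = 0.8568
E(R_Paxton) = R_f + β × MRP = 5.3700% + 0.8568 × 6.0000% = 10.51%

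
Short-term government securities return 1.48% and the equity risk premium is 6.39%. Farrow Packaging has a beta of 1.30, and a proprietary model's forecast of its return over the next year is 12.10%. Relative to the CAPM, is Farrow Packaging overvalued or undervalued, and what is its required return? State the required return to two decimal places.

Required return = R_f + β·MRP = 1.48% + 1.30 × 6.39% = 9.79%
Forecast 12.10% > required 9.79% → the stock plots above the SML → undervalued.

Undervalued; required return 9.79%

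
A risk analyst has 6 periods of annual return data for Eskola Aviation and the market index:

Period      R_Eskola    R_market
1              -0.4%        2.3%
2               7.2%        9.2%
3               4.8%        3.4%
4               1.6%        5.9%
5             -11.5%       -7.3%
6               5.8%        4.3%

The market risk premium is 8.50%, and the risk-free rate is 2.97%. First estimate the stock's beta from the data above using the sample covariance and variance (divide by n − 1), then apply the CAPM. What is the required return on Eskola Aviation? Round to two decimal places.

12.70%

Mean R_i = (-0.4 + 7.2 + 4.8 + 1.6 − 11.5 + 5.8) / 6 = 1.2500%
Mean R_m = (2.3 + 9.2 + 3.4 + 5.9 − 7.3 + 4.3) / 6 = 2.9667%
Σ(R_i − R̄_i)(R_m − R̄_m) = 177.7200  ⇒  Cov = 177.7200 / 5 = 35.5440
Σ(R_m − R̄_m)² = 155.2733  ⇒  Var(R_m) = 155.2733 / 5 = 31.0547
β = Cov / Var(R_m) = 35.5440 / 31.0547 = 1.1446
E(R) = R_f + β × MRP = 2.97% + 1.1446 × 8.50% = 12.70%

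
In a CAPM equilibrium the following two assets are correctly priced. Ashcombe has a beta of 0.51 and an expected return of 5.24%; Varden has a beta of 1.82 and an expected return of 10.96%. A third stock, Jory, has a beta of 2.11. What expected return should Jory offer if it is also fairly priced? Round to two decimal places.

MRP (SML slope) = (10.96% − 5.24%) / (1.82 − 0.51) = 5.72% / 1.31 = 4.3664%
R_f (intercept) = 5.24% − 0.51 × 4.3664% = 3.0131%
E(R_Jory) = R_f + β × MRP = 3.0131% + 2.11 × 4.3664% = 12.23%

12.23%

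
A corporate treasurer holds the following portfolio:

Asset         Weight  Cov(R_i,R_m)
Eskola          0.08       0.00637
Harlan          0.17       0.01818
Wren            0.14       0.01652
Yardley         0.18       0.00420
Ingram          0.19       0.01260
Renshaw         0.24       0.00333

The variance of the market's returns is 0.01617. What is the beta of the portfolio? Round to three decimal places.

0.610

β_Eskola = 0.00637 / 0.01617 = 0.3939
β_Harlan = 0.01818 / 0.01617 = 1.1243
β_Wren = 0.01652 / 0.01617 = 1.0216
β_Yardley = 0.00420 / 0.01617 = 0.2597
β_Ingram = 0.01260 / 0.01617 = 0.7792
β_Renshaw = 0.00333 / 0.01617 = 0.2059
β_P = Σ w_i β_i = 0.08×0.3939 + 0.17×1.1243 + 0.14×1.0216 + 0.18×0.2597 + 0.19×0.7792 + 0.24×0.2059 = 0.6099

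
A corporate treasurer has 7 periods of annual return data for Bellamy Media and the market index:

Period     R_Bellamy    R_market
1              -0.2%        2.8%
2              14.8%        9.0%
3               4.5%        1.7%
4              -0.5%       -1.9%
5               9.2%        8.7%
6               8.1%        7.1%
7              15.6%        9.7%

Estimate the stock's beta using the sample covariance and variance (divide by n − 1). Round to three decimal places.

Mean R_i = (-0.2 + 14.8 + 4.5 − 0.5 + 9.2 + 8.1 + 15.6) / 7 = 7.3571%
Mean R_m = (2.8 + 9.0 + 1.7 − 1.9 + 8.7 + 7.1 + 9.7) / 7 = 5.3000%
Σ(R_i − R̄_i)(R_m − R̄_m) = 157.1600  ⇒  Cov = 157.1600 / 6 = 26.1933
Σ(R_m − R̄_m)² = 118.9000  ⇒  Var(R_m) = 118.9000 / 6 = 19.8167
β = Cov / Var(R_m) = 26.1933 / 19.8167 = 1.3218

1.322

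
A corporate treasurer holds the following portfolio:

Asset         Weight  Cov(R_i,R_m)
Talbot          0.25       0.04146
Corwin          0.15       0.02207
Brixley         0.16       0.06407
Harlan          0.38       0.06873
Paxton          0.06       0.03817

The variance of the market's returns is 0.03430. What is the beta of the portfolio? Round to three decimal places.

1.526

β_Talbot = 0.04146 / 0.03430 = 1.2087
β_Corwin = 0.02207 / 0.03430 = 0.6434
β_Brixley = 0.06407 / 0.03430 = 1.8679
β_Harlan = 0.06873 / 0.03430 = 2.0038
β_Paxton = 0.03817 / 0.03430 = 1.1128
β_P = Σ w_i β_i = 0.25×1.2087 + 0.15×0.6434 + 0.16×1.8679 + 0.38×2.0038 + 0.06×1.1128 = 1.5258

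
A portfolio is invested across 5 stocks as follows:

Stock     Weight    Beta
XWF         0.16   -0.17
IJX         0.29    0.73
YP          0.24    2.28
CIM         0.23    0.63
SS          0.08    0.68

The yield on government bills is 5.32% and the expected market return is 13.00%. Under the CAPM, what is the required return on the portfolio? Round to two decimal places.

12.47%

β_P = Σ w_i β_i = 0.16×-0.17 + 0.29×0.73 + 0.24×2.28 + 0.23×0.63 + 0.08×0.68 = 0.9310
MRP = 13.00% − 5.32% = 7.68%
E(R_P) = R_f + β_P × MRP = 5.32% + 0.9310 × 7.68% = 12.47%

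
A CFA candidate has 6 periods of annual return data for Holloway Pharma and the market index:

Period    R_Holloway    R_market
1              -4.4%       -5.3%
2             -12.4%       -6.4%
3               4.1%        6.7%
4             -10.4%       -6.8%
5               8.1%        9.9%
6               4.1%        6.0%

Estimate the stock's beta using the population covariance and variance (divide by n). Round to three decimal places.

1.075

Mean R_i = (-4.4 − 12.4 + 4.1 − 10.4 + 8.1 + 4.1) / 6 = -1.8167%
Mean R_m = (-5.3 − 6.4 + 6.7 − 6.8 + 9.9 + 6.0) / 6 = 0.6833%
Σ(R_i − R̄_i)(R_m − R̄_m) = 313.1083  ⇒  Cov = 313.1083 / 6 = 52.1847
Σ(R_m − R̄_m)² = 291.3883  ⇒  Var(R_m) = 291.3883 / 6 = 48.5647
β = Cov / Var(R_m) = 52.1847 / 48.5647 = 1.0745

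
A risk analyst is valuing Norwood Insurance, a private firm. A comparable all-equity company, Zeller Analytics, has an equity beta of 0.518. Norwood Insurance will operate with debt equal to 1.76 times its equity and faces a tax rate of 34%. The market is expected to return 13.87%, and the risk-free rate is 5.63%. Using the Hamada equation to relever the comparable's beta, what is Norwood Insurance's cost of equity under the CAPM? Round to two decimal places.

β_L = β_U × [1 + (1 − t)(D/E)] = 0.518 × [1 + (1 − 0.34) × 1.76]
    = 0.518 × [1 + 0.66 × 1.76] = 0.518 × 2.1616 = 1.1197
MRP = 13.87% − 5.63% = 8.24%
E(R) = R_f + β_L × MRP = 5.63% + 1.1197 × 8.24% = 14.86%

14.86%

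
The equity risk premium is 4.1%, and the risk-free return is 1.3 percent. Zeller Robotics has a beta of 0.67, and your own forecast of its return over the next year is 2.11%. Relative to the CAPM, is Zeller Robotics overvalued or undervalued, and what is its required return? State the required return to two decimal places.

Required return = R_f + β·MRP = 1.3% + 0.67 × 4.1% = 4.05%
Forecast 2.11% < required 4.05% → the stock plots below the SML → overvalued.

Overvalued; required return 4.05%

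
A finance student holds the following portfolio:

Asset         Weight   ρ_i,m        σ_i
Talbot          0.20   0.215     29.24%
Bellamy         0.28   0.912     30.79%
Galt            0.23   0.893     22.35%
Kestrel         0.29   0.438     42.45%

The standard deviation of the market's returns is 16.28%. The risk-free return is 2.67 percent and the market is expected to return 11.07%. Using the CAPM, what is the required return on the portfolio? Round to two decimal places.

12.53%

β_Talbot = 0.215 × 29.24% / 16.28% = 0.3862
β_Bellamy = 0.912 × 30.79% / 16.28% = 1.7248
β_Galt = 0.893 × 22.35% / 16.28% = 1.2260
β_Kestrel = 0.438 × 42.45% / 16.28% = 1.1421
β_P = Σ w_i β_i = 0.20×0.3862 + 0.28×1.7248 + 0.23×1.2260 + 0.29×1.1421 = 1.1734
MRP = 11.07% − 2.67% = 8.40%
E(R_P) = R_f + β_P × MRP = 2.67% + 1.1734 × 8.40% = 12.53%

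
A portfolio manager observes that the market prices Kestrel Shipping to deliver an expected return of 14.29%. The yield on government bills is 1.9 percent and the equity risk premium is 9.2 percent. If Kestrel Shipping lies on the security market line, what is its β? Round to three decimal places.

1.347

β = (E(R) − R_f) / MRP = (14.29% − 1.9%) / 9.2% = 12.39% / 9.2% = 1.347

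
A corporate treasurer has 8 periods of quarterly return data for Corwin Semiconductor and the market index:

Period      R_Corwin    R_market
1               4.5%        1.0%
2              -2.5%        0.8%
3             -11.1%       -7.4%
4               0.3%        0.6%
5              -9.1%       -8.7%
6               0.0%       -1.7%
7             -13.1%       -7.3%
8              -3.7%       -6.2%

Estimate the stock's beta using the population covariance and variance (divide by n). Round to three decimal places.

1.282

Mean R_i = (4.5 − 2.5 − 11.1 + 0.3 − 9.1 + 0.0 − 13.1 − 3.7) / 8 = -4.3375%
Mean R_m = (1.0 + 0.8 − 7.4 + 0.6 − 8.7 − 1.7 − 7.3 − 6.2) / 8 = -3.6125%
Σ(R_i − R̄_i)(R_m − R̄_m) = 157.2063  ⇒  Cov = 157.2063 / 8 = 19.6508
Σ(R_m − R̄_m)² = 122.6688  ⇒  Var(R_m) = 122.6688 / 8 = 15.3336
β = Cov / Var(R_m) = 19.6508 / 15.3336 = 1.2816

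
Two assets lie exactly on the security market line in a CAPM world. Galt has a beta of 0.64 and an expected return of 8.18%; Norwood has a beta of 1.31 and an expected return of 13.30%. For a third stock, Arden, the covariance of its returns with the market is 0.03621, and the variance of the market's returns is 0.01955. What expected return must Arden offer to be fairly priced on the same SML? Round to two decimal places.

17.44%

MRP = (13.30% − 8.18%) / (1.31 − 0.64) = 7.6418%
R_f = 8.18% − 0.64 × 7.6418% = 3.2892%
β_Arden = Cov / Var(R_m) = 0.03621 / 0.01955 = 1.8522
E(R_Arden) = R_f + β × MRP = 3.2892% + 1.8522 × 7.6418% = 17.44%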